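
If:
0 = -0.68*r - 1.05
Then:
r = -1.54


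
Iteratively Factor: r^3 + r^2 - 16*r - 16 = (r - 4)*(r^2 + 5*r + 4) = (r - 4)*(r + 4)*(r + 1)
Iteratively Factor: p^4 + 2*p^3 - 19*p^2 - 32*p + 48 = (p - 4)*(p^3 + 6*p^2 + 5*p - 12) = (p - 4)*(p + 3)*(p^2 + 3*p - 4) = (p - 4)*(p - 1)*(p + 3)*(p + 4)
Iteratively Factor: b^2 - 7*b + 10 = (b - 2)*(b - 5)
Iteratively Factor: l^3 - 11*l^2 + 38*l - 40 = (l - 5)*(l^2 - 6*l + 8) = (l - 5)*(l - 2)*(l - 4)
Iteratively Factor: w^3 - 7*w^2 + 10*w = (w)*(w^2 - 7*w + 10) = w*(w - 5)*(w - 2)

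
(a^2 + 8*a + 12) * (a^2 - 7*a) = a^4 + a^3 - 44*a^2 - 84*a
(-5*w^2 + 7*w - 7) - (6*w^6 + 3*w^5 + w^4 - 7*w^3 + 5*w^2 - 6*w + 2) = -6*w^6 - 3*w^5 - w^4 + 7*w^3 - 10*w^2 + 13*w - 9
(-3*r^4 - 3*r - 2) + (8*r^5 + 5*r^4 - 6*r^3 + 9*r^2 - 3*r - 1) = 8*r^5 + 2*r^4 - 6*r^3 + 9*r^2 - 6*r - 3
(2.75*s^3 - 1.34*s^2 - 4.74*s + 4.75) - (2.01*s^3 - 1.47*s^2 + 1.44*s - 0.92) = 0.74*s^3 + 0.13*s^2 - 6.18*s + 5.67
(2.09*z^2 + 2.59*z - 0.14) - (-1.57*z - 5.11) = 2.09*z^2 + 4.16*z + 4.97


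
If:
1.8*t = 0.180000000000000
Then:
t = 0.10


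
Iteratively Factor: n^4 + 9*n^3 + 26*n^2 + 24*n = (n + 4)*(n^3 + 5*n^2 + 6*n) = n*(n + 4)*(n^2 + 5*n + 6) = n*(n + 2)*(n + 4)*(n + 3)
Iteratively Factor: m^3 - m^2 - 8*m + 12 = (m + 3)*(m^2 - 4*m + 4) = (m - 2)*(m + 3)*(m - 2)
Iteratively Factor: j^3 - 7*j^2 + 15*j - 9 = (j - 3)*(j^2 - 4*j + 3) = (j - 3)*(j - 1)*(j - 3)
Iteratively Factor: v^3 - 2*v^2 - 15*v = (v - 5)*(v^2 + 3*v) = (v - 5)*(v + 3)*(v)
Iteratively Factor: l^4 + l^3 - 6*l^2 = (l)*(l^3 + l^2 - 6*l) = l*(l - 2)*(l^2 + 3*l) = l*(l - 2)*(l + 3)*(l)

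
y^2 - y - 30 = (y - 6)*(y + 5)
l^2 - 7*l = l*(l - 7)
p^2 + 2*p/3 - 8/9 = (p - 2/3)*(p + 4/3)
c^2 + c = c*(c + 1)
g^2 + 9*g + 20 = (g + 4)*(g + 5)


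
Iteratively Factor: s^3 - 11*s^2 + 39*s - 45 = (s - 3)*(s^2 - 8*s + 15) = (s - 3)^2*(s - 5)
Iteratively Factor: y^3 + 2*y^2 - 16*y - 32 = (y + 4)*(y^2 - 2*y - 8) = (y - 4)*(y + 4)*(y + 2)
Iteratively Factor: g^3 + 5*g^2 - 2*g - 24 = (g + 3)*(g^2 + 2*g - 8) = (g + 3)*(g + 4)*(g - 2)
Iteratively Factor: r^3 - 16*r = (r + 4)*(r^2 - 4*r) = (r - 4)*(r + 4)*(r)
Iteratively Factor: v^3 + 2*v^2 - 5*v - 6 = (v + 1)*(v^2 + v - 6) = (v + 1)*(v + 3)*(v - 2)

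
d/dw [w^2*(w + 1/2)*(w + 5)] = w*(8*w^2 + 33*w + 10)/2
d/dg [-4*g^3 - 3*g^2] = 6*g*(-2*g - 1)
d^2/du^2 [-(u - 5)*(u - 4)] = -2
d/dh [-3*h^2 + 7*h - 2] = 7 - 6*h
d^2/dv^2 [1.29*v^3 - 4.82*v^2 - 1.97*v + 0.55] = 7.74*v - 9.64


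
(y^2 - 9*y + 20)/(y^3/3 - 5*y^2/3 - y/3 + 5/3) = 3*(y - 4)/(y^2 - 1)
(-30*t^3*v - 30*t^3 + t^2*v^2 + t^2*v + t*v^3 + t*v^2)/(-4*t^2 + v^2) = t*(30*t^2*v + 30*t^2 - t*v^2 - t*v - v^3 - v^2)/(4*t^2 - v^2)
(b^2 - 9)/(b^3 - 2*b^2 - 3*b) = (b + 3)/(b*(b + 1))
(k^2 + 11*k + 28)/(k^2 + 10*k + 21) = (k + 4)/(k + 3)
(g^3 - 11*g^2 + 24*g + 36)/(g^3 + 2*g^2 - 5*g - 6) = (g^2 - 12*g + 36)/(g^2 + g - 6)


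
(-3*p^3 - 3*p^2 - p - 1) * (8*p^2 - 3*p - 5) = -24*p^5 - 15*p^4 + 16*p^3 + 10*p^2 + 8*p + 5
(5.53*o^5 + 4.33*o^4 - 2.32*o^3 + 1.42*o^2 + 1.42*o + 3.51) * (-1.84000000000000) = -10.1752*o^5 - 7.9672*o^4 + 4.2688*o^3 - 2.6128*o^2 - 2.6128*o - 6.4584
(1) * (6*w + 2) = 6*w + 2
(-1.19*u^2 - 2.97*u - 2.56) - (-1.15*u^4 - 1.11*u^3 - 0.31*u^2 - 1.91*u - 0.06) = 1.15*u^4 + 1.11*u^3 - 0.88*u^2 - 1.06*u - 2.5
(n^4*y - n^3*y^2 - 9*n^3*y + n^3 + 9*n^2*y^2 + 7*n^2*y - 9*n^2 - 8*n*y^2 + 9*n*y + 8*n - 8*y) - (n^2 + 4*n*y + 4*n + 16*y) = n^4*y - n^3*y^2 - 9*n^3*y + n^3 + 9*n^2*y^2 + 7*n^2*y - 10*n^2 - 8*n*y^2 + 5*n*y + 4*n - 24*y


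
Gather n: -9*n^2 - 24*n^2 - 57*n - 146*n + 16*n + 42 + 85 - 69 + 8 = -33*n^2 - 187*n + 66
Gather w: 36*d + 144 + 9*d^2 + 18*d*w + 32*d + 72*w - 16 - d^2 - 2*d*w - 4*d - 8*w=8*d^2 + 64*d + w*(16*d + 64) + 128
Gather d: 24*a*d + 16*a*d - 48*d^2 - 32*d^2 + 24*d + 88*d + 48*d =-80*d^2 + d*(40*a + 160)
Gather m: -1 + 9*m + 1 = 9*m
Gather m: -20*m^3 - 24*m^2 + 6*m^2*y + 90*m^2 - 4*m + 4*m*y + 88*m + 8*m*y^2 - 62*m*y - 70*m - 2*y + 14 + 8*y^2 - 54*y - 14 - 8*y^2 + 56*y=-20*m^3 + m^2*(6*y + 66) + m*(8*y^2 - 58*y + 14)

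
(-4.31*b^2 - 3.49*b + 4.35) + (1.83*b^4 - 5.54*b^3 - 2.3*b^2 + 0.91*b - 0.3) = 1.83*b^4 - 5.54*b^3 - 6.61*b^2 - 2.58*b + 4.05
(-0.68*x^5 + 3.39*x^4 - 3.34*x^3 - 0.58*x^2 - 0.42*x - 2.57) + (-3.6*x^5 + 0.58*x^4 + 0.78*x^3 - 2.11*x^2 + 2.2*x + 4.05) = -4.28*x^5 + 3.97*x^4 - 2.56*x^3 - 2.69*x^2 + 1.78*x + 1.48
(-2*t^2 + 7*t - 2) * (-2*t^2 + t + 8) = 4*t^4 - 16*t^3 - 5*t^2 + 54*t - 16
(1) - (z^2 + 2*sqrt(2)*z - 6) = -z^2 - 2*sqrt(2)*z + 7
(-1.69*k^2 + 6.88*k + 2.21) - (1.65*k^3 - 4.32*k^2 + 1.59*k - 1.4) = -1.65*k^3 + 2.63*k^2 + 5.29*k + 3.61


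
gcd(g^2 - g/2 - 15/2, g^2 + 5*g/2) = g + 5/2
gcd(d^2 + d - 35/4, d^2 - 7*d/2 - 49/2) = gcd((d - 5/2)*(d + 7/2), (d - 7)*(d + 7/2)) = d + 7/2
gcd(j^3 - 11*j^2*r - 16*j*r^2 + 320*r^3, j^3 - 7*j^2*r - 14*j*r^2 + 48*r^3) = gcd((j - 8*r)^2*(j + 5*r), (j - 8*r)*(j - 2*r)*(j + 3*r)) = -j + 8*r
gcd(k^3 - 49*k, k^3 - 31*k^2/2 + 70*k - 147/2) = k - 7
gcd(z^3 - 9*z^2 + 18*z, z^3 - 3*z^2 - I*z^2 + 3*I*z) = z^2 - 3*z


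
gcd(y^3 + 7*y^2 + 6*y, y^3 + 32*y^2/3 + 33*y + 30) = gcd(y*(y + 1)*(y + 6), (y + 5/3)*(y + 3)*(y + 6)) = y + 6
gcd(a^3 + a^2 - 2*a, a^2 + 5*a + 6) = a + 2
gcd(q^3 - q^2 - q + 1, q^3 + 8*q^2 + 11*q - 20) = q - 1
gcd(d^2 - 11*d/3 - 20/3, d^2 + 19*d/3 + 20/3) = d + 4/3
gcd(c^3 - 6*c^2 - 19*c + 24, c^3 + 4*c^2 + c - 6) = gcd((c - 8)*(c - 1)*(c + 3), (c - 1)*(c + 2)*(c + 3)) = c^2 + 2*c - 3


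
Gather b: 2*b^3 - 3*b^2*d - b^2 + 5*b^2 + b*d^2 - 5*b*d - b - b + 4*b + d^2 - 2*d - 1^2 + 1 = 2*b^3 + b^2*(4 - 3*d) + b*(d^2 - 5*d + 2) + d^2 - 2*d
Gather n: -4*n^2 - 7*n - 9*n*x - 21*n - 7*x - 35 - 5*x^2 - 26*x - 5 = -4*n^2 + n*(-9*x - 28) - 5*x^2 - 33*x - 40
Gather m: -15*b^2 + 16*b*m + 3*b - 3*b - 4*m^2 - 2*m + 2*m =-15*b^2 + 16*b*m - 4*m^2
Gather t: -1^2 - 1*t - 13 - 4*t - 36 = -5*t - 50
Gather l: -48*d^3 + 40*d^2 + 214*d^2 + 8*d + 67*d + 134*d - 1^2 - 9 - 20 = -48*d^3 + 254*d^2 + 209*d - 30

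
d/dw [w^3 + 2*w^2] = w*(3*w + 4)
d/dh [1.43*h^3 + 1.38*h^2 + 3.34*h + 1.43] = 4.29*h^2 + 2.76*h + 3.34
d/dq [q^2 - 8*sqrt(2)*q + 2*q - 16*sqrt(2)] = 2*q - 8*sqrt(2) + 2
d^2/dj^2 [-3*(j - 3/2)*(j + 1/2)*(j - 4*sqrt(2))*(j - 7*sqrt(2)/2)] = -36*j^2 + 18*j + 135*sqrt(2)*j - 327/2 - 45*sqrt(2)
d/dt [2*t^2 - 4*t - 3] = 4*t - 4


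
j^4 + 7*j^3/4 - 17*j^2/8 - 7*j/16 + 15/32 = (j - 3/4)*(j - 1/2)*(j + 1/2)*(j + 5/2)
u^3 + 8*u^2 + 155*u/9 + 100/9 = (u + 4/3)*(u + 5/3)*(u + 5)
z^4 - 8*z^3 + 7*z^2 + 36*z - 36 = (z - 6)*(z - 3)*(z - 1)*(z + 2)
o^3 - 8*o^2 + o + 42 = (o - 7)*(o - 3)*(o + 2)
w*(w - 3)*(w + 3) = w^3 - 9*w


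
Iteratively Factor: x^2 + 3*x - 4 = (x + 4)*(x - 1)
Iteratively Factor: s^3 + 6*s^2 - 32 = (s + 4)*(s^2 + 2*s - 8) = (s + 4)^2*(s - 2)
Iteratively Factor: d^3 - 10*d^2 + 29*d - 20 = (d - 4)*(d^2 - 6*d + 5) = (d - 5)*(d - 4)*(d - 1)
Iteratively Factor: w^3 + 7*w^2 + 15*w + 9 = (w + 3)*(w^2 + 4*w + 3) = (w + 3)^2*(w + 1)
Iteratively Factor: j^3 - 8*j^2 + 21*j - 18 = (j - 3)*(j^2 - 5*j + 6) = (j - 3)*(j - 2)*(j - 3)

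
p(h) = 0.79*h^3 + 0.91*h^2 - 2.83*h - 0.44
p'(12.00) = 360.29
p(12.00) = 1461.76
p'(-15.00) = 503.12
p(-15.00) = -2419.49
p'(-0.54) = -3.12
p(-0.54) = 1.23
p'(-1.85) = 1.91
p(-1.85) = 2.91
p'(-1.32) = -1.10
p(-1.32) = 3.06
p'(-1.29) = -1.23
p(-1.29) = 3.03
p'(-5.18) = 51.34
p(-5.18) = -71.17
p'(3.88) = 39.91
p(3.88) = 48.42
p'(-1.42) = -0.64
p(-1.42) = 3.15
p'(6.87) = 121.53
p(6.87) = 279.22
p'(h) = 2.37*h^2 + 1.82*h - 2.83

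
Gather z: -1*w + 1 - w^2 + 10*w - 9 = -w^2 + 9*w - 8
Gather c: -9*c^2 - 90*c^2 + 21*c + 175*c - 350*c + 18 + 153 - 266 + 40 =-99*c^2 - 154*c - 55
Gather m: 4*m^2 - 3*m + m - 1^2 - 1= 4*m^2 - 2*m - 2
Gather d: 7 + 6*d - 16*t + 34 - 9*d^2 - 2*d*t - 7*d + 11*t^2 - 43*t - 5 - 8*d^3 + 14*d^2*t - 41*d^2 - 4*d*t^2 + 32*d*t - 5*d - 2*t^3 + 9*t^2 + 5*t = -8*d^3 + d^2*(14*t - 50) + d*(-4*t^2 + 30*t - 6) - 2*t^3 + 20*t^2 - 54*t + 36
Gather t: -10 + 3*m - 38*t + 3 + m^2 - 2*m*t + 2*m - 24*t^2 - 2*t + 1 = m^2 + 5*m - 24*t^2 + t*(-2*m - 40) - 6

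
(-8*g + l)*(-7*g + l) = 56*g^2 - 15*g*l + l^2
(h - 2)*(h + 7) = h^2 + 5*h - 14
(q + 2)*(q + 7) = q^2 + 9*q + 14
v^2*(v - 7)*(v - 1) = v^4 - 8*v^3 + 7*v^2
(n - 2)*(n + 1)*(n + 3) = n^3 + 2*n^2 - 5*n - 6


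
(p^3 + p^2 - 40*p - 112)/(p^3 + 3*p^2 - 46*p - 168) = (p + 4)/(p + 6)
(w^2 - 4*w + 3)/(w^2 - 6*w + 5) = (w - 3)/(w - 5)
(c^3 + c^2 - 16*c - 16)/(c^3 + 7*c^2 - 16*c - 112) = (c + 1)/(c + 7)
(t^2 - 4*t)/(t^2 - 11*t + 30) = t*(t - 4)/(t^2 - 11*t + 30)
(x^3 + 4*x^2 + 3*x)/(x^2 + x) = x + 3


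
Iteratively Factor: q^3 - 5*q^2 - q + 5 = (q - 1)*(q^2 - 4*q - 5) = (q - 5)*(q - 1)*(q + 1)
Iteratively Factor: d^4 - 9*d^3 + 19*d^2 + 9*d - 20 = (d - 1)*(d^3 - 8*d^2 + 11*d + 20) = (d - 4)*(d - 1)*(d^2 - 4*d - 5) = (d - 5)*(d - 4)*(d - 1)*(d + 1)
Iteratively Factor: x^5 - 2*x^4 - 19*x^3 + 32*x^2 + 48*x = (x + 1)*(x^4 - 3*x^3 - 16*x^2 + 48*x) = x*(x + 1)*(x^3 - 3*x^2 - 16*x + 48) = x*(x - 4)*(x + 1)*(x^2 + x - 12) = x*(x - 4)*(x + 1)*(x + 4)*(x - 3)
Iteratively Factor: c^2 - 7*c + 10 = (c - 2)*(c - 5)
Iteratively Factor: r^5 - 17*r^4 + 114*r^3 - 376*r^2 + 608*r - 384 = (r - 4)*(r^4 - 13*r^3 + 62*r^2 - 128*r + 96) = (r - 4)*(r - 2)*(r^3 - 11*r^2 + 40*r - 48) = (r - 4)*(r - 3)*(r - 2)*(r^2 - 8*r + 16) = (r - 4)^2*(r - 3)*(r - 2)*(r - 4)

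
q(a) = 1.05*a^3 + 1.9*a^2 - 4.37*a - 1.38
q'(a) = 3.15*a^2 + 3.8*a - 4.37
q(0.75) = -3.15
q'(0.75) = 0.25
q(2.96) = 29.56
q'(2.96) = 34.48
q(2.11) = 7.72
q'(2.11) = 17.67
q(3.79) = 66.51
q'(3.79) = 55.28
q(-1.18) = 4.70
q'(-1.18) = -4.47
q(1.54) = 0.23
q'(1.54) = 8.95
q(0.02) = -1.47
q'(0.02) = -4.29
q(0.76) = -3.14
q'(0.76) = 0.34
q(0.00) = -1.38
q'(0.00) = -4.37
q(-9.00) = -573.60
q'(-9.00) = 216.58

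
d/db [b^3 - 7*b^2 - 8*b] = 3*b^2 - 14*b - 8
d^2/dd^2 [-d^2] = -2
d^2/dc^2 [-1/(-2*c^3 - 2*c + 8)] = (-3*c*(c^3 + c - 4) + (3*c^2 + 1)^2)/(c^3 + c - 4)^3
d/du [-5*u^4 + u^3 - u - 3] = -20*u^3 + 3*u^2 - 1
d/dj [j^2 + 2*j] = 2*j + 2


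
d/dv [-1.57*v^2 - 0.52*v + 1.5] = -3.14*v - 0.52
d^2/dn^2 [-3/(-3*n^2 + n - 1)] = 6*(-9*n^2 + 3*n + (6*n - 1)^2 - 3)/(3*n^2 - n + 1)^3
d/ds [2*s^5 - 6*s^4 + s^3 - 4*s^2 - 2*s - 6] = 10*s^4 - 24*s^3 + 3*s^2 - 8*s - 2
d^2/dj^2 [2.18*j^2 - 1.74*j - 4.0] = 4.36000000000000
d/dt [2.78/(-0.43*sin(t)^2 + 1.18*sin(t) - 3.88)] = (2.3908*sin(t) - 3.2804)*cos(t)/(0.43*sin(t)^2 - 1.18*sin(t) + 3.88)^2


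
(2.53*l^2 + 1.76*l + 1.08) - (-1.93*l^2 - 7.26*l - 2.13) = 4.46*l^2 + 9.02*l + 3.21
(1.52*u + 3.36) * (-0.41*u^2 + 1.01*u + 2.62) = -0.6232*u^3 + 0.1576*u^2 + 7.376*u + 8.8032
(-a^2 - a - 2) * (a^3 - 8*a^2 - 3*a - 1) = -a^5 + 7*a^4 + 9*a^3 + 20*a^2 + 7*a + 2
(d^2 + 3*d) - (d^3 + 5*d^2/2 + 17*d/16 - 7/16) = -d^3 - 3*d^2/2 + 31*d/16 + 7/16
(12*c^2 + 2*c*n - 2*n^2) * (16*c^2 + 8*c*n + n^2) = 192*c^4 + 128*c^3*n - 4*c^2*n^2 - 14*c*n^3 - 2*n^4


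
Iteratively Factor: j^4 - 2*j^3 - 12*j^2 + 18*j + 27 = (j - 3)*(j^3 + j^2 - 9*j - 9) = (j - 3)^2*(j^2 + 4*j + 3) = (j - 3)^2*(j + 3)*(j + 1)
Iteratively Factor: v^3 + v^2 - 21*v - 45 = (v - 5)*(v^2 + 6*v + 9) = (v - 5)*(v + 3)*(v + 3)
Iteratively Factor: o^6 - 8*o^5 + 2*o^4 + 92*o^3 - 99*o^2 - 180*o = (o + 3)*(o^5 - 11*o^4 + 35*o^3 - 13*o^2 - 60*o) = (o - 4)*(o + 3)*(o^4 - 7*o^3 + 7*o^2 + 15*o) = (o - 4)*(o - 3)*(o + 3)*(o^3 - 4*o^2 - 5*o) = o*(o - 4)*(o - 3)*(o + 3)*(o^2 - 4*o - 5) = o*(o - 5)*(o - 4)*(o - 3)*(o + 3)*(o + 1)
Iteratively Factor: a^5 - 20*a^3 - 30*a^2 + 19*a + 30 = (a + 2)*(a^4 - 2*a^3 - 16*a^2 + 2*a + 15) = (a + 1)*(a + 2)*(a^3 - 3*a^2 - 13*a + 15) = (a - 5)*(a + 1)*(a + 2)*(a^2 + 2*a - 3) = (a - 5)*(a - 1)*(a + 1)*(a + 2)*(a + 3)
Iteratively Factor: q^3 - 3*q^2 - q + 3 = (q + 1)*(q^2 - 4*q + 3) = (q - 1)*(q + 1)*(q - 3)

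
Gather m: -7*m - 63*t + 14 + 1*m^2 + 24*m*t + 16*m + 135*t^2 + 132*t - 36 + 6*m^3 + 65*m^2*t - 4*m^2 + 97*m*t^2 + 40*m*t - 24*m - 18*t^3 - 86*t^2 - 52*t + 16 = 6*m^3 + m^2*(65*t - 3) + m*(97*t^2 + 64*t - 15) - 18*t^3 + 49*t^2 + 17*t - 6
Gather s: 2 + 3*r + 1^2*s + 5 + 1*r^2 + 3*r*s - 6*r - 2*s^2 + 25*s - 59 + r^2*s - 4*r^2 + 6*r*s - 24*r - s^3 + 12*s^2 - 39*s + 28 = -3*r^2 - 27*r - s^3 + 10*s^2 + s*(r^2 + 9*r - 13) - 24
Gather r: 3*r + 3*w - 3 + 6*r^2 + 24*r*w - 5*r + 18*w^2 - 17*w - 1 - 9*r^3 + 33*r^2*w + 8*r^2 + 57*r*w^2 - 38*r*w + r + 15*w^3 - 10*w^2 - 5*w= -9*r^3 + r^2*(33*w + 14) + r*(57*w^2 - 14*w - 1) + 15*w^3 + 8*w^2 - 19*w - 4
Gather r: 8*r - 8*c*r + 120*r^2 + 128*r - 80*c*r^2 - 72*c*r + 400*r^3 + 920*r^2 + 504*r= 400*r^3 + r^2*(1040 - 80*c) + r*(640 - 80*c)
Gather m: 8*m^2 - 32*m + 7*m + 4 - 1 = 8*m^2 - 25*m + 3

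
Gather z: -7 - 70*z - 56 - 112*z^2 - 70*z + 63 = -112*z^2 - 140*z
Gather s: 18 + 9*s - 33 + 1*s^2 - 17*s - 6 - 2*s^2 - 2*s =-s^2 - 10*s - 21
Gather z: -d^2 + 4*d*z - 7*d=-d^2 + 4*d*z - 7*d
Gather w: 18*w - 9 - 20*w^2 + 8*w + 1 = -20*w^2 + 26*w - 8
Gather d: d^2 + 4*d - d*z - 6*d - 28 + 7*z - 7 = d^2 + d*(-z - 2) + 7*z - 35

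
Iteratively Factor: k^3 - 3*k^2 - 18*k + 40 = (k - 2)*(k^2 - k - 20) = (k - 2)*(k + 4)*(k - 5)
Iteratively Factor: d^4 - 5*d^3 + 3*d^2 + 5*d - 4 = (d - 4)*(d^3 - d^2 - d + 1) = (d - 4)*(d + 1)*(d^2 - 2*d + 1) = (d - 4)*(d - 1)*(d + 1)*(d - 1)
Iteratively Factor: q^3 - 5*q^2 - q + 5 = (q - 5)*(q^2 - 1) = (q - 5)*(q + 1)*(q - 1)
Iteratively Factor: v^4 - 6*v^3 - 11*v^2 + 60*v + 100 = (v - 5)*(v^3 - v^2 - 16*v - 20) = (v - 5)*(v + 2)*(v^2 - 3*v - 10) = (v - 5)^2*(v + 2)*(v + 2)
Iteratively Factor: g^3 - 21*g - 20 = (g + 1)*(g^2 - g - 20) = (g + 1)*(g + 4)*(g - 5)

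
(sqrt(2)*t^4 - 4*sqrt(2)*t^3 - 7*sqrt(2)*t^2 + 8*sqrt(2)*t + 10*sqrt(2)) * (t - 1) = sqrt(2)*t^5 - 5*sqrt(2)*t^4 - 3*sqrt(2)*t^3 + 15*sqrt(2)*t^2 + 2*sqrt(2)*t - 10*sqrt(2)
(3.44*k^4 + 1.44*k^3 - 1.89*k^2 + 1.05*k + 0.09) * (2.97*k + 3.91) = 10.2168*k^5 + 17.7272*k^4 + 0.0171000000000001*k^3 - 4.2714*k^2 + 4.3728*k + 0.3519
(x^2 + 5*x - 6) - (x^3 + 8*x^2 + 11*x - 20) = -x^3 - 7*x^2 - 6*x + 14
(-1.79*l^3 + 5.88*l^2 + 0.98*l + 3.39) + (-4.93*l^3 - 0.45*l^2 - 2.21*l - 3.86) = -6.72*l^3 + 5.43*l^2 - 1.23*l - 0.47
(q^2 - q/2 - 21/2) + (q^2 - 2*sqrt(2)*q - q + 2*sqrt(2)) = 2*q^2 - 2*sqrt(2)*q - 3*q/2 - 21/2 + 2*sqrt(2)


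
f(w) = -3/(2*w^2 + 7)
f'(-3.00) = -0.06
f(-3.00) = -0.12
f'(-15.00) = 0.00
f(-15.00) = -0.00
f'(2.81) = 0.06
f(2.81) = -0.13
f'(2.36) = 0.09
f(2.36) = -0.17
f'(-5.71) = -0.01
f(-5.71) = -0.04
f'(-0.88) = -0.14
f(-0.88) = -0.35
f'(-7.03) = -0.01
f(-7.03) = -0.03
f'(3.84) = 0.03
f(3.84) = -0.08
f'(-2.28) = -0.09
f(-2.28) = -0.17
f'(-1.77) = -0.12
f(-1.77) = -0.23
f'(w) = 12*w/(2*w^2 + 7)^2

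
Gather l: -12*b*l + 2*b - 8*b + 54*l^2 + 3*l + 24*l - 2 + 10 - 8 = -6*b + 54*l^2 + l*(27 - 12*b)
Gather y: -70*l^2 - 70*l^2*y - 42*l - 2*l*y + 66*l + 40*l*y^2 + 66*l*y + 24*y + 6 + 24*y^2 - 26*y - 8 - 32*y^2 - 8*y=-70*l^2 + 24*l + y^2*(40*l - 8) + y*(-70*l^2 + 64*l - 10) - 2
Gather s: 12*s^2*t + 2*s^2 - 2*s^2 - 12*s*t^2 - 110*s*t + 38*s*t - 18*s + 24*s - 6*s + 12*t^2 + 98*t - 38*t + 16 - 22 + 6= 12*s^2*t + s*(-12*t^2 - 72*t) + 12*t^2 + 60*t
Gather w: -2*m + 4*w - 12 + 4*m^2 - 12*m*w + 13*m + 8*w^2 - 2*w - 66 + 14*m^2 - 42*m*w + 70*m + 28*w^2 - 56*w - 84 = 18*m^2 + 81*m + 36*w^2 + w*(-54*m - 54) - 162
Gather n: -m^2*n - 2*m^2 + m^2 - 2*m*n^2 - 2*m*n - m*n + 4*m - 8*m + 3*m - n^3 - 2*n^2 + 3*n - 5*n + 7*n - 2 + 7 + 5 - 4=-m^2 - m - n^3 + n^2*(-2*m - 2) + n*(-m^2 - 3*m + 5) + 6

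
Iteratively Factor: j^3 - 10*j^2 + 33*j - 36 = (j - 3)*(j^2 - 7*j + 12) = (j - 3)^2*(j - 4)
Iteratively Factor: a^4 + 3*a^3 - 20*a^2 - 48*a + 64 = (a + 4)*(a^3 - a^2 - 16*a + 16) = (a - 1)*(a + 4)*(a^2 - 16) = (a - 4)*(a - 1)*(a + 4)*(a + 4)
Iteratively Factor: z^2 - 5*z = (z)*(z - 5)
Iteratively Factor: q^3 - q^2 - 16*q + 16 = (q - 4)*(q^2 + 3*q - 4) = (q - 4)*(q + 4)*(q - 1)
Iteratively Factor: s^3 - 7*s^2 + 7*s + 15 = (s - 5)*(s^2 - 2*s - 3) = (s - 5)*(s - 3)*(s + 1)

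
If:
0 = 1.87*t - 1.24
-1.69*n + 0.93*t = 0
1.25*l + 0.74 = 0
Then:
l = -0.59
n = 0.36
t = 0.66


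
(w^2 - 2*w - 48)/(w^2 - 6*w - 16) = (w + 6)/(w + 2)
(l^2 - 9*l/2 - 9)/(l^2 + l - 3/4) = 2*(l - 6)/(2*l - 1)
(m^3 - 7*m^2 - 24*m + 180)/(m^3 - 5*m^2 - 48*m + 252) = (m + 5)/(m + 7)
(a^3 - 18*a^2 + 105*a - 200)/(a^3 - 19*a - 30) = (a^2 - 13*a + 40)/(a^2 + 5*a + 6)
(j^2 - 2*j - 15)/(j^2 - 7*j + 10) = (j + 3)/(j - 2)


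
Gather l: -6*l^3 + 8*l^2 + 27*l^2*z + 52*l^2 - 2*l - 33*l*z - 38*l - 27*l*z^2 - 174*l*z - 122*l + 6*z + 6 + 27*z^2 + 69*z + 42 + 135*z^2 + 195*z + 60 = -6*l^3 + l^2*(27*z + 60) + l*(-27*z^2 - 207*z - 162) + 162*z^2 + 270*z + 108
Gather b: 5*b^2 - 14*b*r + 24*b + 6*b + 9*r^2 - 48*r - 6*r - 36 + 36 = 5*b^2 + b*(30 - 14*r) + 9*r^2 - 54*r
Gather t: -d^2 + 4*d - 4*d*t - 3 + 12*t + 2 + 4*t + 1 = -d^2 + 4*d + t*(16 - 4*d)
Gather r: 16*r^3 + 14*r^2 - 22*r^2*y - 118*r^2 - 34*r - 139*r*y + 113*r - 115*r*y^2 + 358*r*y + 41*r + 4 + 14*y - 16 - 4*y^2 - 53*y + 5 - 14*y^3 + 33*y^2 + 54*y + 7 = 16*r^3 + r^2*(-22*y - 104) + r*(-115*y^2 + 219*y + 120) - 14*y^3 + 29*y^2 + 15*y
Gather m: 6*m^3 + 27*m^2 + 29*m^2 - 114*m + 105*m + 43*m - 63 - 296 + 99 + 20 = 6*m^3 + 56*m^2 + 34*m - 240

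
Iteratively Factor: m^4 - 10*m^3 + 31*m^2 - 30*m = (m - 2)*(m^3 - 8*m^2 + 15*m) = m*(m - 2)*(m^2 - 8*m + 15) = m*(m - 5)*(m - 2)*(m - 3)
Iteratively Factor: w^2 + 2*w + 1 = (w + 1)*(w + 1)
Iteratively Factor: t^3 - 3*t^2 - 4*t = (t)*(t^2 - 3*t - 4) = t*(t + 1)*(t - 4)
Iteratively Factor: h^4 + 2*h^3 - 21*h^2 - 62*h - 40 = (h + 4)*(h^3 - 2*h^2 - 13*h - 10) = (h + 2)*(h + 4)*(h^2 - 4*h - 5) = (h - 5)*(h + 2)*(h + 4)*(h + 1)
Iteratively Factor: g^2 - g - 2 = (g - 2)*(g + 1)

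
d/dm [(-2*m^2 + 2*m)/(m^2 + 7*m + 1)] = 2*(-8*m^2 - 2*m + 1)/(m^4 + 14*m^3 + 51*m^2 + 14*m + 1)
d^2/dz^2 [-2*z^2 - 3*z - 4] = -4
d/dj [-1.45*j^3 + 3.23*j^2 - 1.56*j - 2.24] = -4.35*j^2 + 6.46*j - 1.56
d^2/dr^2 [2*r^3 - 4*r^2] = 12*r - 8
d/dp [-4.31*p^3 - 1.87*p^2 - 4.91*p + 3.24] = -12.93*p^2 - 3.74*p - 4.91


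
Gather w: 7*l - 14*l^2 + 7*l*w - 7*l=-14*l^2 + 7*l*w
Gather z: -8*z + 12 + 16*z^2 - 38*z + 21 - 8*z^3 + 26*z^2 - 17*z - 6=-8*z^3 + 42*z^2 - 63*z + 27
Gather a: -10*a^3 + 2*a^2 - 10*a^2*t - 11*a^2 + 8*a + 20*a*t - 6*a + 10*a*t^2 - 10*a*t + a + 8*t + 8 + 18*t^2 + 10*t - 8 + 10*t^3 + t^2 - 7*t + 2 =-10*a^3 + a^2*(-10*t - 9) + a*(10*t^2 + 10*t + 3) + 10*t^3 + 19*t^2 + 11*t + 2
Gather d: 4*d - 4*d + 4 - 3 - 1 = 0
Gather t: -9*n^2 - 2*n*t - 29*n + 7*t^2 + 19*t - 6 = -9*n^2 - 29*n + 7*t^2 + t*(19 - 2*n) - 6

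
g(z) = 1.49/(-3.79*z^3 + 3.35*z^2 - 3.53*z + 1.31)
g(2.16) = -0.05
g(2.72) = -0.02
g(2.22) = -0.05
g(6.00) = -0.00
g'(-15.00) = 0.00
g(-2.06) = 0.03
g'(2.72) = 0.03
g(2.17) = -0.05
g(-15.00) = 0.00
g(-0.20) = 0.68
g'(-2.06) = 0.03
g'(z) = 1.49*(11.37*z^2 - 6.7*z + 3.53)/(-3.79*z^3 + 3.35*z^2 - 3.53*z + 1.31)^2 = (16.9413*z^2 - 9.983*z + 5.2597)/(3.79*z^3 - 3.35*z^2 + 3.53*z - 1.31)^2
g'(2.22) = 0.07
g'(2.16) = 0.08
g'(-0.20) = 1.67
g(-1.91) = 0.03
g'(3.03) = 0.02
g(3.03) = -0.02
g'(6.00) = 0.00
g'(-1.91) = 0.04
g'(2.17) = 0.07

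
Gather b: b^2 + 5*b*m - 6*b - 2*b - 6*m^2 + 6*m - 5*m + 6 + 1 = b^2 + b*(5*m - 8) - 6*m^2 + m + 7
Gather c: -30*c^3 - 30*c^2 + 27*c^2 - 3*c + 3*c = -30*c^3 - 3*c^2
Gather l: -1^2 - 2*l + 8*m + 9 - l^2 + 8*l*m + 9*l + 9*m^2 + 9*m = -l^2 + l*(8*m + 7) + 9*m^2 + 17*m + 8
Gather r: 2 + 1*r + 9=r + 11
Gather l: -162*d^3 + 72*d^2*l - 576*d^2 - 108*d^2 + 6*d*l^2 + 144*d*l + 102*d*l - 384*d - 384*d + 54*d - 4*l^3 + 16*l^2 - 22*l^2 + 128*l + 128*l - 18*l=-162*d^3 - 684*d^2 - 714*d - 4*l^3 + l^2*(6*d - 6) + l*(72*d^2 + 246*d + 238)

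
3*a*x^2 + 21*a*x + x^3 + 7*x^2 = x*(3*a + x)*(x + 7)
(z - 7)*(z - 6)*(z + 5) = z^3 - 8*z^2 - 23*z + 210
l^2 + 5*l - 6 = (l - 1)*(l + 6)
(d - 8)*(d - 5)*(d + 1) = d^3 - 12*d^2 + 27*d + 40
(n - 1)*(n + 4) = n^2 + 3*n - 4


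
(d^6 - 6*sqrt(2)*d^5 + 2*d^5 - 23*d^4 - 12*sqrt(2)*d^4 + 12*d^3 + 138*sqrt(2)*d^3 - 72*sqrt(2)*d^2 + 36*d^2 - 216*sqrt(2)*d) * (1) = d^6 - 6*sqrt(2)*d^5 + 2*d^5 - 23*d^4 - 12*sqrt(2)*d^4 + 12*d^3 + 138*sqrt(2)*d^3 - 72*sqrt(2)*d^2 + 36*d^2 - 216*sqrt(2)*d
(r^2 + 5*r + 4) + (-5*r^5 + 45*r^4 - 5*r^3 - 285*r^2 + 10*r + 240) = -5*r^5 + 45*r^4 - 5*r^3 - 284*r^2 + 15*r + 244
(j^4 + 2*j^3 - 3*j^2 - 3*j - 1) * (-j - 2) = -j^5 - 4*j^4 - j^3 + 9*j^2 + 7*j + 2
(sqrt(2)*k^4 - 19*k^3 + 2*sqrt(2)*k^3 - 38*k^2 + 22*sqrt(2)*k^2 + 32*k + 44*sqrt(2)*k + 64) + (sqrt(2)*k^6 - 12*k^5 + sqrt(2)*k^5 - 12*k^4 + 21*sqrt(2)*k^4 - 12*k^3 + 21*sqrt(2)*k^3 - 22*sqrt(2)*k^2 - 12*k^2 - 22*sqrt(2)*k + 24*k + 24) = sqrt(2)*k^6 - 12*k^5 + sqrt(2)*k^5 - 12*k^4 + 22*sqrt(2)*k^4 - 31*k^3 + 23*sqrt(2)*k^3 - 50*k^2 + 22*sqrt(2)*k + 56*k + 88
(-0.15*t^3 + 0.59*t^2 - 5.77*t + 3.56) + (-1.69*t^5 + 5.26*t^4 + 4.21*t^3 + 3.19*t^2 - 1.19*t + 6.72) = -1.69*t^5 + 5.26*t^4 + 4.06*t^3 + 3.78*t^2 - 6.96*t + 10.28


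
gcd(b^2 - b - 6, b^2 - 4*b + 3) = b - 3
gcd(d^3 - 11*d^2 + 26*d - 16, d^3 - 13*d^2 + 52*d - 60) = d - 2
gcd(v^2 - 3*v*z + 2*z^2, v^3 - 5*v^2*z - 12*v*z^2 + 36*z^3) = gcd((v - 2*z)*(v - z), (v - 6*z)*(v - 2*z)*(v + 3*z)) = -v + 2*z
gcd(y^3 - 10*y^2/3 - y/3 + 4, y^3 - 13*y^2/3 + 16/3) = y^2 - y/3 - 4/3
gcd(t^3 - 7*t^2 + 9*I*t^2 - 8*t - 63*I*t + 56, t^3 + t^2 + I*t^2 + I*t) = t + I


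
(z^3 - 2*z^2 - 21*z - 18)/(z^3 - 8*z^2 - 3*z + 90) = (z + 1)/(z - 5)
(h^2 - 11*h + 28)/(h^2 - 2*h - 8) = (h - 7)/(h + 2)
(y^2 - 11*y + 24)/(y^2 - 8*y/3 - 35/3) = 3*(-y^2 + 11*y - 24)/(-3*y^2 + 8*y + 35)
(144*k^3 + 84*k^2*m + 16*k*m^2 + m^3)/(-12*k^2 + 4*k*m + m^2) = (-24*k^2 - 10*k*m - m^2)/(2*k - m)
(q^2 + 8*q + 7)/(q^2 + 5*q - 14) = (q + 1)/(q - 2)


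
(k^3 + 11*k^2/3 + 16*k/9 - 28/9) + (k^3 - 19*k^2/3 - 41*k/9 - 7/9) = 2*k^3 - 8*k^2/3 - 25*k/9 - 35/9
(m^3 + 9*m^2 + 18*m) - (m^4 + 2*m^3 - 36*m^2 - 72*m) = -m^4 - m^3 + 45*m^2 + 90*m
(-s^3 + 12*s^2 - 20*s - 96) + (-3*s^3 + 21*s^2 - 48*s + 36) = -4*s^3 + 33*s^2 - 68*s - 60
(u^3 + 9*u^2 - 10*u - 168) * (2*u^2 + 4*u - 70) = 2*u^5 + 22*u^4 - 54*u^3 - 1006*u^2 + 28*u + 11760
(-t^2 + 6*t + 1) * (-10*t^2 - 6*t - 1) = 10*t^4 - 54*t^3 - 45*t^2 - 12*t - 1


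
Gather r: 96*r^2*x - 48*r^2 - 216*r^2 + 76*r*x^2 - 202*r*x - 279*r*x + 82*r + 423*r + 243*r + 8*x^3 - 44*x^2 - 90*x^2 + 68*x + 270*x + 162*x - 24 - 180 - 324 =r^2*(96*x - 264) + r*(76*x^2 - 481*x + 748) + 8*x^3 - 134*x^2 + 500*x - 528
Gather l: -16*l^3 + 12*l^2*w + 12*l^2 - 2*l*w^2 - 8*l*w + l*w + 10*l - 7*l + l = -16*l^3 + l^2*(12*w + 12) + l*(-2*w^2 - 7*w + 4)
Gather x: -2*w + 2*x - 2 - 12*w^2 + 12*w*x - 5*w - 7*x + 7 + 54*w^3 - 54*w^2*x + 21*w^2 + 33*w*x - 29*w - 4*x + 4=54*w^3 + 9*w^2 - 36*w + x*(-54*w^2 + 45*w - 9) + 9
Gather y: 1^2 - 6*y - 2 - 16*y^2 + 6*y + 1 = -16*y^2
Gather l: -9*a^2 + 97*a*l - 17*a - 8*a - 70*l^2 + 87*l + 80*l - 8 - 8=-9*a^2 - 25*a - 70*l^2 + l*(97*a + 167) - 16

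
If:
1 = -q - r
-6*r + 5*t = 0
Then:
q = -5*t/6 - 1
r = 5*t/6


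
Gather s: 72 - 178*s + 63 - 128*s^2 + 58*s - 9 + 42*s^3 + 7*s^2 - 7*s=42*s^3 - 121*s^2 - 127*s + 126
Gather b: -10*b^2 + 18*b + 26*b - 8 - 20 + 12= -10*b^2 + 44*b - 16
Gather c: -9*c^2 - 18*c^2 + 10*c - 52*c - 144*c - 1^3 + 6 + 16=-27*c^2 - 186*c + 21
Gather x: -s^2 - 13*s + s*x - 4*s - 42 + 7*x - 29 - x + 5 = -s^2 - 17*s + x*(s + 6) - 66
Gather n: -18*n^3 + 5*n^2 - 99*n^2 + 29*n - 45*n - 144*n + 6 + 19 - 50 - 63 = -18*n^3 - 94*n^2 - 160*n - 88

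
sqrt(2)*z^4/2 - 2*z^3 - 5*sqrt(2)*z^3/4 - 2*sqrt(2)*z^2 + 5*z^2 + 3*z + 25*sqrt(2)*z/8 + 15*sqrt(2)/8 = (z - 3)*(z + 1/2)*(z - 5*sqrt(2)/2)*(sqrt(2)*z/2 + 1/2)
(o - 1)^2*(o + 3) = o^3 + o^2 - 5*o + 3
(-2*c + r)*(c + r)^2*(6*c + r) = -12*c^4 - 20*c^3*r - 3*c^2*r^2 + 6*c*r^3 + r^4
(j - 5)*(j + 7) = j^2 + 2*j - 35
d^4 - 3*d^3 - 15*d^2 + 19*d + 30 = (d - 5)*(d - 2)*(d + 1)*(d + 3)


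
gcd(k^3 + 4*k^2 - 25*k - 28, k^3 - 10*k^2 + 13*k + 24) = k + 1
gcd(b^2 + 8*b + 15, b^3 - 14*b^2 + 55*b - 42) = 1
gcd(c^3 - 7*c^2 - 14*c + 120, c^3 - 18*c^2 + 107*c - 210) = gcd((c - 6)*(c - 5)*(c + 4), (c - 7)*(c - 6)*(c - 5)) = c^2 - 11*c + 30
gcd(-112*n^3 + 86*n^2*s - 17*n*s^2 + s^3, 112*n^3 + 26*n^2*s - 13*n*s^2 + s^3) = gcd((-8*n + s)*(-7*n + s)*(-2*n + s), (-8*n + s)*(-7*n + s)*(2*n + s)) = 56*n^2 - 15*n*s + s^2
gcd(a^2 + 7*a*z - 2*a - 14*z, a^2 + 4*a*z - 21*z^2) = a + 7*z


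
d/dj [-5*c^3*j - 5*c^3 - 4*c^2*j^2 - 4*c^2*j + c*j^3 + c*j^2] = c*(-5*c^2 - 8*c*j - 4*c + 3*j^2 + 2*j)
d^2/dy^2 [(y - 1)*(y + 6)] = 2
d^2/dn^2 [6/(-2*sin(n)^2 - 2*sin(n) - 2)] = 3*(4*sin(n)^3 + 3*sin(n)^2 - 9*sin(n) - 7)*sin(n)/(sin(n)^2 + sin(n) + 1)^3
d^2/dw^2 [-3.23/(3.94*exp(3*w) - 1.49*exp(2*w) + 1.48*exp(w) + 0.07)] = (-3.23*(11.82*exp(2*w) - 2.98*exp(w) + 1.48)*(23.64*exp(2*w) - 5.96*exp(w) + 2.96)*exp(w) + (114.5358*exp(2*w) - 19.2508*exp(w) + 4.7804)*(3.94*exp(3*w) - 1.49*exp(2*w) + 1.48*exp(w) + 0.07))*exp(w)/(3.94*exp(3*w) - 1.49*exp(2*w) + 1.48*exp(w) + 0.07)^3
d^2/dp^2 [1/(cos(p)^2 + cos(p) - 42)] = (-4*sin(p)^4 + 171*sin(p)^2 - 153*cos(p)/4 - 3*cos(3*p)/4 - 81)/((cos(p) - 6)^3*(cos(p) + 7)^3)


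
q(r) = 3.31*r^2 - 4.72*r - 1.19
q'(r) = 6.62*r - 4.72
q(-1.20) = 9.24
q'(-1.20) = -12.66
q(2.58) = 8.67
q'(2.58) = 12.36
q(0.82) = -2.83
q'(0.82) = 0.71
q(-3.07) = 44.50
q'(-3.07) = -25.04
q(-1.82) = 18.36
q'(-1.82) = -16.77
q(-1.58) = 14.53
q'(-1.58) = -15.18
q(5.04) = 59.10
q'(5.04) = 28.64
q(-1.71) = 16.56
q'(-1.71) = -16.04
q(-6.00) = 146.29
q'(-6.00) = -44.44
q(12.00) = 418.81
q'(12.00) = 74.72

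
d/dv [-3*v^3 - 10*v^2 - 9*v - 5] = -9*v^2 - 20*v - 9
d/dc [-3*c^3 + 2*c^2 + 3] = c*(4 - 9*c)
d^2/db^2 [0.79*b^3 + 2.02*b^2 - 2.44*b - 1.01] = 4.74*b + 4.04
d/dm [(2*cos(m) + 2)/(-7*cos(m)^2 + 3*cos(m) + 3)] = -14*(cos(m) + 2)*sin(m)*cos(m)/(7*sin(m)^2 + 3*cos(m) - 4)^2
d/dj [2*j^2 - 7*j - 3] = 4*j - 7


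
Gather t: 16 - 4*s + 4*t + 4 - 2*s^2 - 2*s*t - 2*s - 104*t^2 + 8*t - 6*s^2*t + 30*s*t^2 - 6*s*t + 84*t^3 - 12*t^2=-2*s^2 - 6*s + 84*t^3 + t^2*(30*s - 116) + t*(-6*s^2 - 8*s + 12) + 20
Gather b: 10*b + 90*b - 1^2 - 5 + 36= 100*b + 30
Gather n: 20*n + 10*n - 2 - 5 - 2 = 30*n - 9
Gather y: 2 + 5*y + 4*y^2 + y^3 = y^3 + 4*y^2 + 5*y + 2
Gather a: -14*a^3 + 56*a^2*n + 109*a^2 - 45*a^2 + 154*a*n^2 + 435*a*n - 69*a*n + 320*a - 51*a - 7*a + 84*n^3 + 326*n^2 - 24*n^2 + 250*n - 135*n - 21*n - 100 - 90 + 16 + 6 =-14*a^3 + a^2*(56*n + 64) + a*(154*n^2 + 366*n + 262) + 84*n^3 + 302*n^2 + 94*n - 168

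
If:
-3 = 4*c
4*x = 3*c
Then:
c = -3/4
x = -9/16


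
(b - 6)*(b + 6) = b^2 - 36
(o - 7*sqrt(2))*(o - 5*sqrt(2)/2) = o^2 - 19*sqrt(2)*o/2 + 35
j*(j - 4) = j^2 - 4*j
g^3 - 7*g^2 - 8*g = g*(g - 8)*(g + 1)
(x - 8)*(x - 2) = x^2 - 10*x + 16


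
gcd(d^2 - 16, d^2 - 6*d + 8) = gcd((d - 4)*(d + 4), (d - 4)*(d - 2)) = d - 4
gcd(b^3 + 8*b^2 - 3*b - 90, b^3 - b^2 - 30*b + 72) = b^2 + 3*b - 18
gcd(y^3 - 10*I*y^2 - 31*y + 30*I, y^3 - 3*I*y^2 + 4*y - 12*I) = y^2 - 5*I*y - 6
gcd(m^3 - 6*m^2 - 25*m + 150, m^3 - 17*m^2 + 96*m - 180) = m^2 - 11*m + 30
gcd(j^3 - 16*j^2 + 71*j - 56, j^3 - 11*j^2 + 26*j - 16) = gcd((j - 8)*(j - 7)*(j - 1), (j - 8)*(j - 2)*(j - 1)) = j^2 - 9*j + 8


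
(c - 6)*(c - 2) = c^2 - 8*c + 12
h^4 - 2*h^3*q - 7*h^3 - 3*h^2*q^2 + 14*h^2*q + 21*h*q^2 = h*(h - 7)*(h - 3*q)*(h + q)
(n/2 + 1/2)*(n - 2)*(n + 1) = n^3/2 - 3*n/2 - 1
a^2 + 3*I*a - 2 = (a + I)*(a + 2*I)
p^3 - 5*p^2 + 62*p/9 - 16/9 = (p - 8/3)*(p - 2)*(p - 1/3)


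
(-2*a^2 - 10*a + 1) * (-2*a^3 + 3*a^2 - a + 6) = 4*a^5 + 14*a^4 - 30*a^3 + a^2 - 61*a + 6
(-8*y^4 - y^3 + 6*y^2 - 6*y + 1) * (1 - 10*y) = 80*y^5 + 2*y^4 - 61*y^3 + 66*y^2 - 16*y + 1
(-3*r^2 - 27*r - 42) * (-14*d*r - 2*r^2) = 42*d*r^3 + 378*d*r^2 + 588*d*r + 6*r^4 + 54*r^3 + 84*r^2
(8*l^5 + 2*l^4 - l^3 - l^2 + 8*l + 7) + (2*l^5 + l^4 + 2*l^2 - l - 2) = 10*l^5 + 3*l^4 - l^3 + l^2 + 7*l + 5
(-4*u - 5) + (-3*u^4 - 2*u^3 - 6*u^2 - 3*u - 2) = -3*u^4 - 2*u^3 - 6*u^2 - 7*u - 7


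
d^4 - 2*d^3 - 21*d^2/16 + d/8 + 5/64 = (d - 5/2)*(d - 1/4)*(d + 1/4)*(d + 1/2)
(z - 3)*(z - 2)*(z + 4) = z^3 - z^2 - 14*z + 24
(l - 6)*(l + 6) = l^2 - 36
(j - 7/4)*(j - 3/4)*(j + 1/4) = j^3 - 9*j^2/4 + 11*j/16 + 21/64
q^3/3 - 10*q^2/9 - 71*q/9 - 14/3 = (q/3 + 1)*(q - 7)*(q + 2/3)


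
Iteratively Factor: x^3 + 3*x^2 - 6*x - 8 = (x + 4)*(x^2 - x - 2) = (x + 1)*(x + 4)*(x - 2)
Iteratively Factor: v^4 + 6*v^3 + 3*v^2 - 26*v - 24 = (v + 4)*(v^3 + 2*v^2 - 5*v - 6) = (v - 2)*(v + 4)*(v^2 + 4*v + 3) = (v - 2)*(v + 1)*(v + 4)*(v + 3)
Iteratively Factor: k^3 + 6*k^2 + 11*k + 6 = (k + 1)*(k^2 + 5*k + 6) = (k + 1)*(k + 3)*(k + 2)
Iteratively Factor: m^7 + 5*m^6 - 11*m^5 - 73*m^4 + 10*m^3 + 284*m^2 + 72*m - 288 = (m - 2)*(m^6 + 7*m^5 + 3*m^4 - 67*m^3 - 124*m^2 + 36*m + 144) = (m - 2)*(m + 3)*(m^5 + 4*m^4 - 9*m^3 - 40*m^2 - 4*m + 48) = (m - 3)*(m - 2)*(m + 3)*(m^4 + 7*m^3 + 12*m^2 - 4*m - 16) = (m - 3)*(m - 2)*(m + 3)*(m + 4)*(m^3 + 3*m^2 - 4) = (m - 3)*(m - 2)*(m - 1)*(m + 3)*(m + 4)*(m^2 + 4*m + 4) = (m - 3)*(m - 2)*(m - 1)*(m + 2)*(m + 3)*(m + 4)*(m + 2)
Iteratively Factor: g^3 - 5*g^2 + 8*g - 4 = (g - 2)*(g^2 - 3*g + 2) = (g - 2)*(g - 1)*(g - 2)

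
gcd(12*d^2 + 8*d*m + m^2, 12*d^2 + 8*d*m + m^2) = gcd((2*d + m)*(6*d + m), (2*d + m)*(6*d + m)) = 12*d^2 + 8*d*m + m^2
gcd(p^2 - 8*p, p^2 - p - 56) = p - 8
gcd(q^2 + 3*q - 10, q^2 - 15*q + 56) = 1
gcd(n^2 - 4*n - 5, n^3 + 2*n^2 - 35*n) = n - 5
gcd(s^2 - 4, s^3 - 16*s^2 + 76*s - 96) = s - 2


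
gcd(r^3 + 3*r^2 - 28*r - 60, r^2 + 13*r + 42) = r + 6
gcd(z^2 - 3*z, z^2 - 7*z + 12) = z - 3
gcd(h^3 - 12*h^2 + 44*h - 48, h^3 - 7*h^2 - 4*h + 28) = h - 2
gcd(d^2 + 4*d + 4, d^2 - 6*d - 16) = d + 2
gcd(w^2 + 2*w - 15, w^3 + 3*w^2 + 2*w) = 1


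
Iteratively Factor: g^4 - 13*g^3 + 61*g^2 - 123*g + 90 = (g - 2)*(g^3 - 11*g^2 + 39*g - 45) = (g - 3)*(g - 2)*(g^2 - 8*g + 15) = (g - 3)^2*(g - 2)*(g - 5)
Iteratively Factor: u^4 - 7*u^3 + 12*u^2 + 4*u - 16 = (u - 2)*(u^3 - 5*u^2 + 2*u + 8) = (u - 4)*(u - 2)*(u^2 - u - 2) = (u - 4)*(u - 2)*(u + 1)*(u - 2)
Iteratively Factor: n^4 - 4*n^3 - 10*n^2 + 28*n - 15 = (n - 1)*(n^3 - 3*n^2 - 13*n + 15) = (n - 1)*(n + 3)*(n^2 - 6*n + 5) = (n - 1)^2*(n + 3)*(n - 5)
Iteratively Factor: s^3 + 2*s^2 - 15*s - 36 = (s + 3)*(s^2 - s - 12) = (s + 3)^2*(s - 4)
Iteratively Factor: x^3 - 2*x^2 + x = (x - 1)*(x^2 - x) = (x - 1)^2*(x)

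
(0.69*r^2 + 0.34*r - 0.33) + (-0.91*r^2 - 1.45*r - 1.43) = -0.22*r^2 - 1.11*r - 1.76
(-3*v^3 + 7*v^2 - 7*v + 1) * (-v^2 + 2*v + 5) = 3*v^5 - 13*v^4 + 6*v^3 + 20*v^2 - 33*v + 5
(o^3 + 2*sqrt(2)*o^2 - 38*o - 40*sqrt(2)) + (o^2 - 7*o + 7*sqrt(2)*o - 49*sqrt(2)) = o^3 + o^2 + 2*sqrt(2)*o^2 - 45*o + 7*sqrt(2)*o - 89*sqrt(2)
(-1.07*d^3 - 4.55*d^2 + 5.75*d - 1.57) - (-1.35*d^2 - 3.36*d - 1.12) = -1.07*d^3 - 3.2*d^2 + 9.11*d - 0.45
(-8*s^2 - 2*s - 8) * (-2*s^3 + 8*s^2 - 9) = 16*s^5 - 60*s^4 + 8*s^2 + 18*s + 72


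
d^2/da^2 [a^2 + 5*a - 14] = 2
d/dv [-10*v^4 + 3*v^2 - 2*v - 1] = -40*v^3 + 6*v - 2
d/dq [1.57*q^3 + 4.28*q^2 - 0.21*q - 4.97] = 4.71*q^2 + 8.56*q - 0.21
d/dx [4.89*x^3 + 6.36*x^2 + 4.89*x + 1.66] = 14.67*x^2 + 12.72*x + 4.89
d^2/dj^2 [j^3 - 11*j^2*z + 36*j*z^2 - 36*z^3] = 6*j - 22*z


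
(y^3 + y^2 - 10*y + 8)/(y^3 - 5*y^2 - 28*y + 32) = (y - 2)/(y - 8)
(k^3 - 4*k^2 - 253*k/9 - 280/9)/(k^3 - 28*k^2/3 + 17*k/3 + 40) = (k + 7/3)/(k - 3)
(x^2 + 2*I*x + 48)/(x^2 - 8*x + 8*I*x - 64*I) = (x - 6*I)/(x - 8)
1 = 1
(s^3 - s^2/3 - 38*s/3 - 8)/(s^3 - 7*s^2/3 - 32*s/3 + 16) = (3*s + 2)/(3*s - 4)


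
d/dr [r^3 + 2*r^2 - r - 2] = 3*r^2 + 4*r - 1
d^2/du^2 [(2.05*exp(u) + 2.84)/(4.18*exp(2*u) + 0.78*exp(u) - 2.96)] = (35.8184199999999*exp(4*u) + 191.802644*exp(3*u) + 179.964048*exp(2*u) + 147.015904*exp(u) + 24.518272)*exp(u)/(73.034632*exp(6*u) + 40.885416*exp(5*u) - 147.525576*exp(4*u) - 57.430152*exp(3*u) + 104.467872*exp(2*u) + 20.502144*exp(u) - 25.934336)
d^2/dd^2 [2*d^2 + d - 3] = 4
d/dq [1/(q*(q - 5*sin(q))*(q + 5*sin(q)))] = (-3*q^2 + 25*q*sin(2*q) + 25*sin(q)^2)/(q^2*(q - 5*sin(q))^2*(q + 5*sin(q))^2)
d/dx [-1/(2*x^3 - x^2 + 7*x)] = (6*x^2 - 2*x + 7)/(x^2*(2*x^2 - x + 7)^2)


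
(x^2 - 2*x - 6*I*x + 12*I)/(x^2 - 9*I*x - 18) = (x - 2)/(x - 3*I)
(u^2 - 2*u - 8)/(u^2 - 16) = (u + 2)/(u + 4)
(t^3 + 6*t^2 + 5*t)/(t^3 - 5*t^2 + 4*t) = (t^2 + 6*t + 5)/(t^2 - 5*t + 4)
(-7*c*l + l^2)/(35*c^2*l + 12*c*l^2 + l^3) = (-7*c + l)/(35*c^2 + 12*c*l + l^2)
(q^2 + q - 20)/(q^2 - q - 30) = (q - 4)/(q - 6)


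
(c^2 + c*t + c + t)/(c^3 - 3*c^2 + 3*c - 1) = (c^2 + c*t + c + t)/(c^3 - 3*c^2 + 3*c - 1)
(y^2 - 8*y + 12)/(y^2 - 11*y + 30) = (y - 2)/(y - 5)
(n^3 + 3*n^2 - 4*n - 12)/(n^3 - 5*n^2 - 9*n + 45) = (n^2 - 4)/(n^2 - 8*n + 15)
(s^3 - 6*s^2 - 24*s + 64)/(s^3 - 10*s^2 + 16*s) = (s + 4)/s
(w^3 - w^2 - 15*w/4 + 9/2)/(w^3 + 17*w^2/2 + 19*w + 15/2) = (4*w^3 - 4*w^2 - 15*w + 18)/(2*(2*w^3 + 17*w^2 + 38*w + 15))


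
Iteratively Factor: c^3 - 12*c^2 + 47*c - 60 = (c - 3)*(c^2 - 9*c + 20) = (c - 4)*(c - 3)*(c - 5)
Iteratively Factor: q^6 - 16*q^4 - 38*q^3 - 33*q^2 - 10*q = (q + 1)*(q^5 - q^4 - 15*q^3 - 23*q^2 - 10*q) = q*(q + 1)*(q^4 - q^3 - 15*q^2 - 23*q - 10) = q*(q - 5)*(q + 1)*(q^3 + 4*q^2 + 5*q + 2) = q*(q - 5)*(q + 1)*(q + 2)*(q^2 + 2*q + 1) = q*(q - 5)*(q + 1)^2*(q + 2)*(q + 1)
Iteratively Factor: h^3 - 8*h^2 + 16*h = (h - 4)*(h^2 - 4*h) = (h - 4)^2*(h)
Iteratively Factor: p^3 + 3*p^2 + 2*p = (p + 1)*(p^2 + 2*p) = p*(p + 1)*(p + 2)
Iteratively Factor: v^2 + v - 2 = (v + 2)*(v - 1)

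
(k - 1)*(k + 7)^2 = k^3 + 13*k^2 + 35*k - 49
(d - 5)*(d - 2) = d^2 - 7*d + 10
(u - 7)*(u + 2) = u^2 - 5*u - 14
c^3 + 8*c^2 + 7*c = c*(c + 1)*(c + 7)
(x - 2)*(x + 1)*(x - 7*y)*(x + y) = x^4 - 6*x^3*y - x^3 - 7*x^2*y^2 + 6*x^2*y - 2*x^2 + 7*x*y^2 + 12*x*y + 14*y^2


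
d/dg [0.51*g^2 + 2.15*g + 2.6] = 1.02*g + 2.15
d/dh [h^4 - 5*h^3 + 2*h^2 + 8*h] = 4*h^3 - 15*h^2 + 4*h + 8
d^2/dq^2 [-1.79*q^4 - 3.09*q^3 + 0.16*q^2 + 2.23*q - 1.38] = -21.48*q^2 - 18.54*q + 0.32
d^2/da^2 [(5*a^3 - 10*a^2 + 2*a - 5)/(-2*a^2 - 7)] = 2*(62*a^3 - 360*a^2 - 651*a + 420)/(8*a^6 + 84*a^4 + 294*a^2 + 343)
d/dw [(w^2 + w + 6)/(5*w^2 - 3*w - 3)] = (-8*w^2 - 66*w + 15)/(25*w^4 - 30*w^3 - 21*w^2 + 18*w + 9)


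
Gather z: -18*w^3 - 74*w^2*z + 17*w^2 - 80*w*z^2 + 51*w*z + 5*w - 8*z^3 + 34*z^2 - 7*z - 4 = -18*w^3 + 17*w^2 + 5*w - 8*z^3 + z^2*(34 - 80*w) + z*(-74*w^2 + 51*w - 7) - 4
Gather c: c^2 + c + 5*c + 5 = c^2 + 6*c + 5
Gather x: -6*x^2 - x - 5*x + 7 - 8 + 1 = -6*x^2 - 6*x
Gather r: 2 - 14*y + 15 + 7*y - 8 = 9 - 7*y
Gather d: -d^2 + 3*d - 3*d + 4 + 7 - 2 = 9 - d^2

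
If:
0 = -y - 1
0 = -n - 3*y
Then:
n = 3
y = -1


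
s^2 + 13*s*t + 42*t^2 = (s + 6*t)*(s + 7*t)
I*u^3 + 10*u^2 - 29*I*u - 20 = (u - 5*I)*(u - 4*I)*(I*u + 1)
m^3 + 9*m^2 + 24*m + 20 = (m + 2)^2*(m + 5)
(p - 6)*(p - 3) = p^2 - 9*p + 18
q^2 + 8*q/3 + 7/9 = (q + 1/3)*(q + 7/3)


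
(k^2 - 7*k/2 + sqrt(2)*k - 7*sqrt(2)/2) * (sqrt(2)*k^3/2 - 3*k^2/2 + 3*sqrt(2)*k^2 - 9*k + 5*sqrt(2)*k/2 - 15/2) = sqrt(2)*k^5/2 - k^4/2 + 5*sqrt(2)*k^4/4 - 19*sqrt(2)*k^3/2 - 5*k^3/4 - 25*sqrt(2)*k^2/2 + 8*k^2 + 35*k/4 + 24*sqrt(2)*k + 105*sqrt(2)/4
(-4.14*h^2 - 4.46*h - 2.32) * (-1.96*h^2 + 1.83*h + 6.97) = 8.1144*h^4 + 1.1654*h^3 - 32.4704*h^2 - 35.3318*h - 16.1704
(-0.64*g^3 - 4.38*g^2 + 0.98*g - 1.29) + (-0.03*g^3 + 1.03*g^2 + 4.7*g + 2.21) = -0.67*g^3 - 3.35*g^2 + 5.68*g + 0.92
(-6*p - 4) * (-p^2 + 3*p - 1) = 6*p^3 - 14*p^2 - 6*p + 4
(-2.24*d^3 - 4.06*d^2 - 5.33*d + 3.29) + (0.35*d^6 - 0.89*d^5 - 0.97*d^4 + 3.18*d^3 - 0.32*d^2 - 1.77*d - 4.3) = 0.35*d^6 - 0.89*d^5 - 0.97*d^4 + 0.94*d^3 - 4.38*d^2 - 7.1*d - 1.01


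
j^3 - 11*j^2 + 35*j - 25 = (j - 5)^2*(j - 1)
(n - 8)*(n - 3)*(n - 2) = n^3 - 13*n^2 + 46*n - 48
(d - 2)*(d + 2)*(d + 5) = d^3 + 5*d^2 - 4*d - 20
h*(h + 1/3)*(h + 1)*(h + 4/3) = h^4 + 8*h^3/3 + 19*h^2/9 + 4*h/9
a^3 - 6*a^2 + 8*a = a*(a - 4)*(a - 2)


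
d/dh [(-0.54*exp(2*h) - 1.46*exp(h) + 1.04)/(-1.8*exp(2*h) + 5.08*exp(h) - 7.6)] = (-5.3712*exp(2*h) + 11.952*exp(h) + 5.8128)*exp(h)/(3.24*exp(4*h) - 18.288*exp(3*h) + 53.1664*exp(2*h) - 77.216*exp(h) + 57.76)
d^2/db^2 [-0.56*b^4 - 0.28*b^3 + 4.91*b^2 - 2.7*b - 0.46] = -6.72*b^2 - 1.68*b + 9.82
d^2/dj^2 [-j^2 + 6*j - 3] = -2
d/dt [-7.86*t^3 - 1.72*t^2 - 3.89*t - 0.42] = -23.58*t^2 - 3.44*t - 3.89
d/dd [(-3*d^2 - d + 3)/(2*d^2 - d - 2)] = 5*(d^2 + 1)/(4*d^4 - 4*d^3 - 7*d^2 + 4*d + 4)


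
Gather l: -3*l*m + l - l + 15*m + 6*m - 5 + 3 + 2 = -3*l*m + 21*m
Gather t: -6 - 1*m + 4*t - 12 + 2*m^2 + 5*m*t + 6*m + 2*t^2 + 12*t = 2*m^2 + 5*m + 2*t^2 + t*(5*m + 16) - 18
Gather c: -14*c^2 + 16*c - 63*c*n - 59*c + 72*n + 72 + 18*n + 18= -14*c^2 + c*(-63*n - 43) + 90*n + 90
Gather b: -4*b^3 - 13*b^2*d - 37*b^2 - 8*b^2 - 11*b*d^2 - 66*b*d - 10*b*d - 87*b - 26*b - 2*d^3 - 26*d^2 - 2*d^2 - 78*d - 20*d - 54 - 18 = -4*b^3 + b^2*(-13*d - 45) + b*(-11*d^2 - 76*d - 113) - 2*d^3 - 28*d^2 - 98*d - 72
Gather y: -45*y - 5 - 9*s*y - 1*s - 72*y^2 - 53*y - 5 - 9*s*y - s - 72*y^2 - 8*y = -2*s - 144*y^2 + y*(-18*s - 106) - 10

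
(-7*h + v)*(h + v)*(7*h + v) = -49*h^3 - 49*h^2*v + h*v^2 + v^3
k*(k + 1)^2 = k^3 + 2*k^2 + k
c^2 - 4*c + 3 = (c - 3)*(c - 1)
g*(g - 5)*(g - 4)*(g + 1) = g^4 - 8*g^3 + 11*g^2 + 20*g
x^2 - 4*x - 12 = (x - 6)*(x + 2)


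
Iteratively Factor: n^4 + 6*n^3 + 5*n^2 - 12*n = (n + 3)*(n^3 + 3*n^2 - 4*n) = n*(n + 3)*(n^2 + 3*n - 4) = n*(n - 1)*(n + 3)*(n + 4)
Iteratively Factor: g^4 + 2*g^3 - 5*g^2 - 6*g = (g - 2)*(g^3 + 4*g^2 + 3*g) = g*(g - 2)*(g^2 + 4*g + 3) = g*(g - 2)*(g + 1)*(g + 3)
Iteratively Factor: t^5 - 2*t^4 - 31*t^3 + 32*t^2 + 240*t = (t + 4)*(t^4 - 6*t^3 - 7*t^2 + 60*t) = (t - 4)*(t + 4)*(t^3 - 2*t^2 - 15*t) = (t - 5)*(t - 4)*(t + 4)*(t^2 + 3*t) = t*(t - 5)*(t - 4)*(t + 4)*(t + 3)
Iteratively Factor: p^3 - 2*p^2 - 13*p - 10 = (p - 5)*(p^2 + 3*p + 2) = (p - 5)*(p + 2)*(p + 1)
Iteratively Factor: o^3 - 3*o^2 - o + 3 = (o - 3)*(o^2 - 1) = (o - 3)*(o - 1)*(o + 1)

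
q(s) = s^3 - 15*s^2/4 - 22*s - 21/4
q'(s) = 3*s^2 - 15*s/2 - 22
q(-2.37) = 12.51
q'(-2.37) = 12.63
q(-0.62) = 6.71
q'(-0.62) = -16.20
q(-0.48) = 4.34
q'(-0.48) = -17.71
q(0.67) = -21.37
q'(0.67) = -25.68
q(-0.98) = 11.77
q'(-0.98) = -11.77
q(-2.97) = 0.81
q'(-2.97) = 26.74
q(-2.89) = 2.87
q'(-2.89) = 24.73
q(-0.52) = 5.04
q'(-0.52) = -17.29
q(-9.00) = -840.00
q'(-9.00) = 288.50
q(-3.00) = 0.00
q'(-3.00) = 27.50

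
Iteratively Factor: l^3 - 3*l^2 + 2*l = (l)*(l^2 - 3*l + 2) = l*(l - 2)*(l - 1)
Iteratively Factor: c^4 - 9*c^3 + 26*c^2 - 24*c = (c - 2)*(c^3 - 7*c^2 + 12*c) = (c - 3)*(c - 2)*(c^2 - 4*c) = (c - 4)*(c - 3)*(c - 2)*(c)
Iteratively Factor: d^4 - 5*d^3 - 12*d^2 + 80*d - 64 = (d - 1)*(d^3 - 4*d^2 - 16*d + 64) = (d - 4)*(d - 1)*(d^2 - 16) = (d - 4)^2*(d - 1)*(d + 4)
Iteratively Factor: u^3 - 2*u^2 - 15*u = (u - 5)*(u^2 + 3*u) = u*(u - 5)*(u + 3)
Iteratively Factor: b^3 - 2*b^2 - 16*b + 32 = (b - 4)*(b^2 + 2*b - 8) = (b - 4)*(b - 2)*(b + 4)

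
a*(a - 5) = a^2 - 5*a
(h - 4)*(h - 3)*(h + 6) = h^3 - h^2 - 30*h + 72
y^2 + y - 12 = (y - 3)*(y + 4)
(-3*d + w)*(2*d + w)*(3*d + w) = -18*d^3 - 9*d^2*w + 2*d*w^2 + w^3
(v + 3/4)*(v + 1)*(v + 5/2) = v^3 + 17*v^2/4 + 41*v/8 + 15/8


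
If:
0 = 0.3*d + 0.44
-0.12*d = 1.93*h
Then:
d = -1.47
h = 0.09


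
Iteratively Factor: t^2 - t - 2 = (t + 1)*(t - 2)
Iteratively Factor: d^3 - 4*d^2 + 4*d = (d - 2)*(d^2 - 2*d) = (d - 2)^2*(d)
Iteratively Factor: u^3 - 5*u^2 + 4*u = (u)*(u^2 - 5*u + 4) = u*(u - 1)*(u - 4)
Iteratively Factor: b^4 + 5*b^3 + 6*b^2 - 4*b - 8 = (b + 2)*(b^3 + 3*b^2 - 4) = (b - 1)*(b + 2)*(b^2 + 4*b + 4) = (b - 1)*(b + 2)^2*(b + 2)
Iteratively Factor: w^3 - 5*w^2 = (w)*(w^2 - 5*w) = w^2*(w - 5)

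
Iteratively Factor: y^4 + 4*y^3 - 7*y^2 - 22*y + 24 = (y - 1)*(y^3 + 5*y^2 - 2*y - 24) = (y - 1)*(y + 4)*(y^2 + y - 6) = (y - 2)*(y - 1)*(y + 4)*(y + 3)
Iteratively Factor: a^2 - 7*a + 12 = (a - 3)*(a - 4)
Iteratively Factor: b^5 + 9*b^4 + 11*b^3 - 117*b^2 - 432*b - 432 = (b + 3)*(b^4 + 6*b^3 - 7*b^2 - 96*b - 144) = (b + 3)*(b + 4)*(b^3 + 2*b^2 - 15*b - 36) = (b + 3)^2*(b + 4)*(b^2 - b - 12) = (b - 4)*(b + 3)^2*(b + 4)*(b + 3)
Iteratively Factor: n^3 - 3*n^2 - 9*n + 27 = (n + 3)*(n^2 - 6*n + 9) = (n - 3)*(n + 3)*(n - 3)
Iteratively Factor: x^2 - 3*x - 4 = (x + 1)*(x - 4)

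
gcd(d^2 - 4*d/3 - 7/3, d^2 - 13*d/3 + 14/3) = d - 7/3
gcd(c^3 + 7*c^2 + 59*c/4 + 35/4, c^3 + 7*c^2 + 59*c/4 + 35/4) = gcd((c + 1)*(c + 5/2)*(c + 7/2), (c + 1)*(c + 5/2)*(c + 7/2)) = c^3 + 7*c^2 + 59*c/4 + 35/4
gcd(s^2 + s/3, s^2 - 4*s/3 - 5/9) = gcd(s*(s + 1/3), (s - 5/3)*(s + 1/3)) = s + 1/3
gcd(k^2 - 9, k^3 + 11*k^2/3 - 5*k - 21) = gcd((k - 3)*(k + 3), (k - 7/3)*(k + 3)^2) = k + 3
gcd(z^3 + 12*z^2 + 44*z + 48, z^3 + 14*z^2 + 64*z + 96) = z^2 + 10*z + 24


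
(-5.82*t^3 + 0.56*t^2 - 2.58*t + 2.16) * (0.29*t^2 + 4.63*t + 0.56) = -1.6878*t^5 - 26.7842*t^4 - 1.4146*t^3 - 11.0054*t^2 + 8.556*t + 1.2096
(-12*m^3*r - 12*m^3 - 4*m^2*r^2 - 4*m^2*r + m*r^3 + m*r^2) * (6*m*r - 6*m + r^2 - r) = -72*m^4*r^2 + 72*m^4 - 36*m^3*r^3 + 36*m^3*r + 2*m^2*r^4 - 2*m^2*r^2 + m*r^5 - m*r^3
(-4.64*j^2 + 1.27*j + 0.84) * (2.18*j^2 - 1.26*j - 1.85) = -10.1152*j^4 + 8.615*j^3 + 8.815*j^2 - 3.4079*j - 1.554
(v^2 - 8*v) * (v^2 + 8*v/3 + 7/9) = v^4 - 16*v^3/3 - 185*v^2/9 - 56*v/9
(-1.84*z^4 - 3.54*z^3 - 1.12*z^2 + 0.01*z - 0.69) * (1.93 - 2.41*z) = 4.4344*z^5 + 4.9802*z^4 - 4.133*z^3 - 2.1857*z^2 + 1.6822*z - 1.3317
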